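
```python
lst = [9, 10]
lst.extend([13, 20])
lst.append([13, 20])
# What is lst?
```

After line 1: lst = [9, 10]
After line 2 (extend unpacks [13, 20]): lst = [9, 10, 13, 20]
After line 3 (append adds [13, 20] as single element): lst = [9, 10, 13, 20, [13, 20]]

[9, 10, 13, 20, [13, 20]]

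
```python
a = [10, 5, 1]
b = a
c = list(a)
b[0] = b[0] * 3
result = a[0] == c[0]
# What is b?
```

After line 1: a = [10, 5, 1]
After line 2 (b = a, alias): a = [10, 5, 1], b = [10, 5, 1]
After line 3 (c = list(a) is a copy, new object): c = [10, 5, 1]
After line 4 (b[0] = 10 * 3 = 30; mutates shared a/b): a = b = [30, 5, 1], c = [10, 5, 1]
After line 5 (a[0] = 30, c[0] = 10; result = False)

[30, 5, 1]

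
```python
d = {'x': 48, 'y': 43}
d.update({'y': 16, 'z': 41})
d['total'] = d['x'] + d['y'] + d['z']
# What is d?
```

After line 1: d = {'x': 48, 'y': 43}
After line 2 (y overwritten, z added): d = {'x': 48, 'y': 16, 'z': 41}
After line 3 (total = 48 + 16 + 41 = 105): d = {'x': 48, 'y': 16, 'z': 41, 'total': 105}

{'x': 48, 'y': 16, 'z': 41, 'total': 105}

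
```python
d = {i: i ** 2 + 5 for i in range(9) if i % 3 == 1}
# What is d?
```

{1: 6, 4: 21, 7: 54}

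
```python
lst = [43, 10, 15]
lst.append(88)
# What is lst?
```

[43, 10, 15, 88]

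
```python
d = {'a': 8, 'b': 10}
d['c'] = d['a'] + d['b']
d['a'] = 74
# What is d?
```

After line 1: d = {'a': 8, 'b': 10}
After line 2 (d['c'] = 8 + 10): d = {'a': 8, 'b': 10, 'c': 18}
After line 3: d = {'a': 74, 'b': 10, 'c': 18}

{'a': 74, 'b': 10, 'c': 18}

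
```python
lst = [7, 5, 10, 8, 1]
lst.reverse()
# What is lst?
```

[1, 8, 10, 5, 7]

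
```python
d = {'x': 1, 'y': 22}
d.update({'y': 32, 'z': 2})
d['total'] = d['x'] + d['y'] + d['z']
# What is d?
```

After line 1: d = {'x': 1, 'y': 22}
After line 2 (y overwritten, z added): d = {'x': 1, 'y': 32, 'z': 2}
After line 3 (total = 1 + 32 + 2 = 35): d = {'x': 1, 'y': 32, 'z': 2, 'total': 35}

{'x': 1, 'y': 32, 'z': 2, 'total': 35}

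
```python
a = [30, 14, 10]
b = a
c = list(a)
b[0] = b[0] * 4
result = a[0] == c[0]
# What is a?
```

After line 1: a = [30, 14, 10]
After line 2 (b = a, alias): a = [30, 14, 10], b = [30, 14, 10]
After line 3 (c = list(a) is a copy, new object): c = [30, 14, 10]
After line 4 (b[0] = 30 * 4 = 120; mutates shared a/b): a = b = [120, 14, 10], c = [30, 14, 10]
After line 5 (a[0] = 120, c[0] = 30; result = False)

[120, 14, 10]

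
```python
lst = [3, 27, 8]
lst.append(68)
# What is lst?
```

[3, 27, 8, 68]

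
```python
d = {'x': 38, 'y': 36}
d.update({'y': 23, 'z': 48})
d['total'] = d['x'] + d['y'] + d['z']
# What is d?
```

After line 1: d = {'x': 38, 'y': 36}
After line 2 (y overwritten, z added): d = {'x': 38, 'y': 23, 'z': 48}
After line 3 (total = 38 + 23 + 48 = 109): d = {'x': 38, 'y': 23, 'z': 48, 'total': 109}

{'x': 38, 'y': 23, 'z': 48, 'total': 109}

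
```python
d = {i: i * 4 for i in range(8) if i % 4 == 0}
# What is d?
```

{0: 0, 4: 16}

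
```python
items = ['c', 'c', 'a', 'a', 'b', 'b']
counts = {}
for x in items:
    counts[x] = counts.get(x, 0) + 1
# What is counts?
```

Initial: counts = {}, items = ['c', 'c', 'a', 'a', 'b', 'b']
See 'c': counts = {'c': 1}
See 'c': counts = {'c': 2}
See 'a': counts = {'c': 2, 'a': 1}
See 'a': counts = {'c': 2, 'a': 2}
See 'b': counts = {'c': 2, 'a': 2, 'b': 1}
See 'b': counts = {'c': 2, 'a': 2, 'b': 2}

{'c': 2, 'a': 2, 'b': 2}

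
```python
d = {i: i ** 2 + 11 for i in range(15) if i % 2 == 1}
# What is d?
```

{1: 12, 3: 20, 5: 36, 7: 60, 9: 92, 11: 132, 13: 180}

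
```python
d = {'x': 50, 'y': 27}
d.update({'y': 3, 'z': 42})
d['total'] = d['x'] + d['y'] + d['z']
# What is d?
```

After line 1: d = {'x': 50, 'y': 27}
After line 2 (y overwritten, z added): d = {'x': 50, 'y': 3, 'z': 42}
After line 3 (total = 50 + 3 + 42 = 95): d = {'x': 50, 'y': 3, 'z': 42, 'total': 95}

{'x': 50, 'y': 3, 'z': 42, 'total': 95}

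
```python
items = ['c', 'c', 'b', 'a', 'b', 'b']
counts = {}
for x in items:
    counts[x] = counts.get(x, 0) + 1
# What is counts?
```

Initial: counts = {}, items = ['c', 'c', 'b', 'a', 'b', 'b']
See 'c': counts = {'c': 1}
See 'c': counts = {'c': 2}
See 'b': counts = {'c': 2, 'b': 1}
See 'a': counts = {'c': 2, 'b': 1, 'a': 1}
See 'b': counts = {'c': 2, 'b': 2, 'a': 1}
See 'b': counts = {'c': 2, 'b': 3, 'a': 1}

{'c': 2, 'b': 3, 'a': 1}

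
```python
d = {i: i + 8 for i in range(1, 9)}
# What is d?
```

{1: 9, 2: 10, 3: 11, 4: 12, 5: 13, 6: 14, 7: 15, 8: 16}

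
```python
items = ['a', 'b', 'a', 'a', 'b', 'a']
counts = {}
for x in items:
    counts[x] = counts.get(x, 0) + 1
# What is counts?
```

Initial: counts = {}, items = ['a', 'b', 'a', 'a', 'b', 'a']
See 'a': counts = {'a': 1}
See 'b': counts = {'a': 1, 'b': 1}
See 'a': counts = {'a': 2, 'b': 1}
See 'a': counts = {'a': 3, 'b': 1}
See 'b': counts = {'a': 3, 'b': 2}
See 'a': counts = {'a': 4, 'b': 2}

{'a': 4, 'b': 2}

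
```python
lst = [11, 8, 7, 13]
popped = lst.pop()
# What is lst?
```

[11, 8, 7]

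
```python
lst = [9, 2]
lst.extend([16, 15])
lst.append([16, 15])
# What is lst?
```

After line 1: lst = [9, 2]
After line 2 (extend unpacks [16, 15]): lst = [9, 2, 16, 15]
After line 3 (append adds [16, 15] as single element): lst = [9, 2, 16, 15, [16, 15]]

[9, 2, 16, 15, [16, 15]]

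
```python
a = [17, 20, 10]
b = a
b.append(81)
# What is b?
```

After line 1: a = [17, 20, 10]
After line 2 (b = a is an alias, same object): a = [17, 20, 10], b = [17, 20, 10]
After line 3 (b.append mutates the shared list): a = [17, 20, 10, 81], b = [17, 20, 10, 81]

[17, 20, 10, 81]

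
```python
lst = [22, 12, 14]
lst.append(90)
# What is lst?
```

[22, 12, 14, 90]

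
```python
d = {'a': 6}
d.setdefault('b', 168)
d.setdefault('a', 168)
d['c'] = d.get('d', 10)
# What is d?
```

After line 1: d = {'a': 6}
After line 2 (setdefault adds 'b'=168): d = {'a': 6, 'b': 168}
After line 3 (setdefault 'a' no-op, already exists): d = {'a': 6, 'b': 168}
After line 4 (get('d', 10) returns default since 'd' not in d): d = {'a': 6, 'b': 168, 'c': 10}

{'a': 6, 'b': 168, 'c': 10}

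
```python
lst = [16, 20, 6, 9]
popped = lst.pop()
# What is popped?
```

9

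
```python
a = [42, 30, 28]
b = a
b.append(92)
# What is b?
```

After line 1: a = [42, 30, 28]
After line 2 (b = a is an alias, same object): a = [42, 30, 28], b = [42, 30, 28]
After line 3 (b.append mutates the shared list): a = [42, 30, 28, 92], b = [42, 30, 28, 92]

[42, 30, 28, 92]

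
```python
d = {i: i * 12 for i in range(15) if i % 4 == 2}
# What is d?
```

{2: 24, 6: 72, 10: 120, 14: 168}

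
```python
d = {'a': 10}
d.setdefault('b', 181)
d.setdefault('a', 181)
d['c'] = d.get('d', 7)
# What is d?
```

After line 1: d = {'a': 10}
After line 2 (setdefault adds 'b'=181): d = {'a': 10, 'b': 181}
After line 3 (setdefault 'a' no-op, already exists): d = {'a': 10, 'b': 181}
After line 4 (get('d', 7) returns default since 'd' not in d): d = {'a': 10, 'b': 181, 'c': 7}

{'a': 10, 'b': 181, 'c': 7}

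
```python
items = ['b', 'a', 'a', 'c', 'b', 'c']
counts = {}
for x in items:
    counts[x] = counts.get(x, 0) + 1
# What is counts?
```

Initial: counts = {}, items = ['b', 'a', 'a', 'c', 'b', 'c']
See 'b': counts = {'b': 1}
See 'a': counts = {'b': 1, 'a': 1}
See 'a': counts = {'b': 1, 'a': 2}
See 'c': counts = {'b': 1, 'a': 2, 'c': 1}
See 'b': counts = {'b': 2, 'a': 2, 'c': 1}
See 'c': counts = {'b': 2, 'a': 2, 'c': 2}

{'b': 2, 'a': 2, 'c': 2}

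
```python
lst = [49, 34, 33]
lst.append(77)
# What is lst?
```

[49, 34, 33, 77]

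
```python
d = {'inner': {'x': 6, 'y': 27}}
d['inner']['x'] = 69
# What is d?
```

After line 1: d = {'inner': {'x': 6, 'y': 27}}
After line 2 (inner x overwritten): d = {'inner': {'x': 69, 'y': 27}}

{'inner': {'x': 69, 'y': 27}}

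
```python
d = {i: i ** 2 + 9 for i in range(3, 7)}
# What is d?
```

{3: 18, 4: 25, 5: 34, 6: 45}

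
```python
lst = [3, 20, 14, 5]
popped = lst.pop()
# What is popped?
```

5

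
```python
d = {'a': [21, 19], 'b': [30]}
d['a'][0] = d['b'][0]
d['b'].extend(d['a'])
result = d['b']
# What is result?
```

After line 1: d = {'a': [21, 19], 'b': [30]}
After line 2 (a[0] = b[0] = 30): d = {'a': [30, 19], 'b': [30]}
After line 3 (b.extend(a) appends [30, 19]): d = {'a': [30, 19], 'b': [30, 30, 19]}
After line 4: result = d['b'] = [30, 30, 19]

[30, 30, 19]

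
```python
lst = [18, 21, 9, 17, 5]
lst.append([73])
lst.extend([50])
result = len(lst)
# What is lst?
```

After line 1: lst = [18, 21, 9, 17, 5]
After line 2 (append adds [73] as single element): lst = [18, 21, 9, 17, 5, [73]]
After line 3 (extend unpacks [50], adds 50): lst = [18, 21, 9, 17, 5, [73], 50]
After line 4: result = len(lst) = 7

[18, 21, 9, 17, 5, [73], 50]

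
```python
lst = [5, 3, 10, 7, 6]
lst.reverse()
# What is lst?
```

[6, 7, 10, 3, 5]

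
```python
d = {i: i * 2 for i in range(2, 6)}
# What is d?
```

{2: 4, 3: 6, 4: 8, 5: 10}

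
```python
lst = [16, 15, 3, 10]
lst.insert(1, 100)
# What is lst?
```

[16, 100, 15, 3, 10]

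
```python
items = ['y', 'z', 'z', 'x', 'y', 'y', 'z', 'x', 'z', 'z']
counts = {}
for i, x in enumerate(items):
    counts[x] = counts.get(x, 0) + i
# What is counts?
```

Initial: counts = {}, items = ['y', 'z', 'z', 'x', 'y', 'y', 'z', 'x', 'z', 'z']
i=0, x='y': counts = {'y': 0}
i=1, x='z': counts = {'y': 0, 'z': 1}
i=2, x='z': counts = {'y': 0, 'z': 3}
i=3, x='x': counts = {'y': 0, 'z': 3, 'x': 3}
i=4, x='y': counts = {'y': 4, 'z': 3, 'x': 3}
i=5, x='y': counts = {'y': 9, 'z': 3, 'x': 3}
i=6, x='z': counts = {'y': 9, 'z': 9, 'x': 3}
i=7, x='x': counts = {'y': 9, 'z': 9, 'x': 10}
i=8, x='z': counts = {'y': 9, 'z': 17, 'x': 10}
i=9, x='z': counts = {'y': 9, 'z': 26, 'x': 10}

{'y': 9, 'z': 26, 'x': 10}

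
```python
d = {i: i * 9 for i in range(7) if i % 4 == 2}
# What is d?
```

{2: 18, 6: 54}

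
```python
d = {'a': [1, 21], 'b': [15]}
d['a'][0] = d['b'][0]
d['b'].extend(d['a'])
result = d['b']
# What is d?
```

After line 1: d = {'a': [1, 21], 'b': [15]}
After line 2 (a[0] = b[0] = 15): d = {'a': [15, 21], 'b': [15]}
After line 3 (b.extend(a) appends [15, 21]): d = {'a': [15, 21], 'b': [15, 15, 21]}
After line 4: result = d['b'] = [15, 15, 21]

{'a': [15, 21], 'b': [15, 15, 21]}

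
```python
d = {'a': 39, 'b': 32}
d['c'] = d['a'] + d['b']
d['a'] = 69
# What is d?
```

After line 1: d = {'a': 39, 'b': 32}
After line 2 (d['c'] = 39 + 32): d = {'a': 39, 'b': 32, 'c': 71}
After line 3: d = {'a': 69, 'b': 32, 'c': 71}

{'a': 69, 'b': 32, 'c': 71}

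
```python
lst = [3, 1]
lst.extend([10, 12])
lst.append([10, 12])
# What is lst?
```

After line 1: lst = [3, 1]
After line 2 (extend unpacks [10, 12]): lst = [3, 1, 10, 12]
After line 3 (append adds [10, 12] as single element): lst = [3, 1, 10, 12, [10, 12]]

[3, 1, 10, 12, [10, 12]]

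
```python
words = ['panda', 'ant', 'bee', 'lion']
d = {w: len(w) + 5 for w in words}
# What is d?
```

{'panda': 10, 'ant': 8, 'bee': 8, 'lion': 9}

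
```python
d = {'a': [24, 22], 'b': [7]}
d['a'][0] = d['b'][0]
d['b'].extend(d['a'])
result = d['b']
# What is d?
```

After line 1: d = {'a': [24, 22], 'b': [7]}
After line 2 (a[0] = b[0] = 7): d = {'a': [7, 22], 'b': [7]}
After line 3 (b.extend(a) appends [7, 22]): d = {'a': [7, 22], 'b': [7, 7, 22]}
After line 4: result = d['b'] = [7, 7, 22]

{'a': [7, 22], 'b': [7, 7, 22]}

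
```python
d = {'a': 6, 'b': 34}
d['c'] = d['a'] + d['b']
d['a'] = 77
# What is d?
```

After line 1: d = {'a': 6, 'b': 34}
After line 2 (d['c'] = 6 + 34): d = {'a': 6, 'b': 34, 'c': 40}
After line 3: d = {'a': 77, 'b': 34, 'c': 40}

{'a': 77, 'b': 34, 'c': 40}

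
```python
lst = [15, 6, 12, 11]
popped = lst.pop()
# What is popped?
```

11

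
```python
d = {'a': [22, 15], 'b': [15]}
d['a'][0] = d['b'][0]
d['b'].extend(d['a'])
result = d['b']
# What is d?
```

After line 1: d = {'a': [22, 15], 'b': [15]}
After line 2 (a[0] = b[0] = 15): d = {'a': [15, 15], 'b': [15]}
After line 3 (b.extend(a) appends [15, 15]): d = {'a': [15, 15], 'b': [15, 15, 15]}
After line 4: result = d['b'] = [15, 15, 15]

{'a': [15, 15], 'b': [15, 15, 15]}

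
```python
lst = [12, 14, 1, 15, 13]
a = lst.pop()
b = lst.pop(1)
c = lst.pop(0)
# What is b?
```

After line 1: lst = [12, 14, 1, 15, 13]
After line 2 (pop() -> a = 13): lst = [12, 14, 1, 15]
After line 3 (pop(1) -> b = 14): lst = [12, 1, 15]
After line 4 (pop(0) -> c = 12): lst = [1, 15]

14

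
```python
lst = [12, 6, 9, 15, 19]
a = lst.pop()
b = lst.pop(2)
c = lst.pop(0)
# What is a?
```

After line 1: lst = [12, 6, 9, 15, 19]
After line 2 (pop() -> a = 19): lst = [12, 6, 9, 15]
After line 3 (pop(2) -> b = 9): lst = [12, 6, 15]
After line 4 (pop(0) -> c = 12): lst = [6, 15]

19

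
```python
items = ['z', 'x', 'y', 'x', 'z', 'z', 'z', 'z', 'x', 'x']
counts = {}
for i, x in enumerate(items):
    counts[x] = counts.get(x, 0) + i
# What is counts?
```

Initial: counts = {}, items = ['z', 'x', 'y', 'x', 'z', 'z', 'z', 'z', 'x', 'x']
i=0, x='z': counts = {'z': 0}
i=1, x='x': counts = {'z': 0, 'x': 1}
i=2, x='y': counts = {'z': 0, 'x': 1, 'y': 2}
i=3, x='x': counts = {'z': 0, 'x': 4, 'y': 2}
i=4, x='z': counts = {'z': 4, 'x': 4, 'y': 2}
i=5, x='z': counts = {'z': 9, 'x': 4, 'y': 2}
i=6, x='z': counts = {'z': 15, 'x': 4, 'y': 2}
i=7, x='z': counts = {'z': 22, 'x': 4, 'y': 2}
i=8, x='x': counts = {'z': 22, 'x': 12, 'y': 2}
i=9, x='x': counts = {'z': 22, 'x': 21, 'y': 2}

{'z': 22, 'x': 21, 'y': 2}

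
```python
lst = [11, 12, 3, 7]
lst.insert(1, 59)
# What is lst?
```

[11, 59, 12, 3, 7]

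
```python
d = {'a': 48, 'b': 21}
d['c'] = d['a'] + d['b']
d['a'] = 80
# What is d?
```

After line 1: d = {'a': 48, 'b': 21}
After line 2 (d['c'] = 48 + 21): d = {'a': 48, 'b': 21, 'c': 69}
After line 3: d = {'a': 80, 'b': 21, 'c': 69}

{'a': 80, 'b': 21, 'c': 69}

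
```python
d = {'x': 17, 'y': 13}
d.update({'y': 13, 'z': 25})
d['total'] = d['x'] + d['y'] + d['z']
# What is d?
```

After line 1: d = {'x': 17, 'y': 13}
After line 2 (y overwritten, z added): d = {'x': 17, 'y': 13, 'z': 25}
After line 3 (total = 17 + 13 + 25 = 55): d = {'x': 17, 'y': 13, 'z': 25, 'total': 55}

{'x': 17, 'y': 13, 'z': 25, 'total': 55}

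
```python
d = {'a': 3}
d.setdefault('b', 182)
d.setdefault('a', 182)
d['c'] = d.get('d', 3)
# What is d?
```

After line 1: d = {'a': 3}
After line 2 (setdefault adds 'b'=182): d = {'a': 3, 'b': 182}
After line 3 (setdefault 'a' no-op, already exists): d = {'a': 3, 'b': 182}
After line 4 (get('d', 3) returns default since 'd' not in d): d = {'a': 3, 'b': 182, 'c': 3}

{'a': 3, 'b': 182, 'c': 3}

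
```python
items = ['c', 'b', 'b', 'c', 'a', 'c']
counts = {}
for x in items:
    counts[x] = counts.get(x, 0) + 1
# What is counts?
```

Initial: counts = {}, items = ['c', 'b', 'b', 'c', 'a', 'c']
See 'c': counts = {'c': 1}
See 'b': counts = {'c': 1, 'b': 1}
See 'b': counts = {'c': 1, 'b': 2}
See 'c': counts = {'c': 2, 'b': 2}
See 'a': counts = {'c': 2, 'b': 2, 'a': 1}
See 'c': counts = {'c': 3, 'b': 2, 'a': 1}

{'c': 3, 'b': 2, 'a': 1}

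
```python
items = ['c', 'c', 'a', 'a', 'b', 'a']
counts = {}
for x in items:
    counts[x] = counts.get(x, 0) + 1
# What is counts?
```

Initial: counts = {}, items = ['c', 'c', 'a', 'a', 'b', 'a']
See 'c': counts = {'c': 1}
See 'c': counts = {'c': 2}
See 'a': counts = {'c': 2, 'a': 1}
See 'a': counts = {'c': 2, 'a': 2}
See 'b': counts = {'c': 2, 'a': 2, 'b': 1}
See 'a': counts = {'c': 2, 'a': 3, 'b': 1}

{'c': 2, 'a': 3, 'b': 1}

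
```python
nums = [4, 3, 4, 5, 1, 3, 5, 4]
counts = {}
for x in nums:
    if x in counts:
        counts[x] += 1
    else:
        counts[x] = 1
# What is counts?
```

Initial: counts = {}, nums = [4, 3, 4, 5, 1, 3, 5, 4]
See 4: counts = {4: 1}
See 3: counts = {4: 1, 3: 1}
See 4: counts = {4: 2, 3: 1}
See 5: counts = {4: 2, 3: 1, 5: 1}
See 1: counts = {4: 2, 3: 1, 5: 1, 1: 1}
See 3: counts = {4: 2, 3: 2, 5: 1, 1: 1}
See 5: counts = {4: 2, 3: 2, 5: 2, 1: 1}
See 4: counts = {4: 3, 3: 2, 5: 2, 1: 1}

{4: 3, 3: 2, 5: 2, 1: 1}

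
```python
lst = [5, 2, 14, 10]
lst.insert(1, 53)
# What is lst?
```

[5, 53, 2, 14, 10]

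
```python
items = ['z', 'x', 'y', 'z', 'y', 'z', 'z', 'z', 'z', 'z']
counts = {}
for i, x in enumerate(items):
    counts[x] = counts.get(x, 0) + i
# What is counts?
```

Initial: counts = {}, items = ['z', 'x', 'y', 'z', 'y', 'z', 'z', 'z', 'z', 'z']
i=0, x='z': counts = {'z': 0}
i=1, x='x': counts = {'z': 0, 'x': 1}
i=2, x='y': counts = {'z': 0, 'x': 1, 'y': 2}
i=3, x='z': counts = {'z': 3, 'x': 1, 'y': 2}
i=4, x='y': counts = {'z': 3, 'x': 1, 'y': 6}
i=5, x='z': counts = {'z': 8, 'x': 1, 'y': 6}
i=6, x='z': counts = {'z': 14, 'x': 1, 'y': 6}
i=7, x='z': counts = {'z': 21, 'x': 1, 'y': 6}
i=8, x='z': counts = {'z': 29, 'x': 1, 'y': 6}
i=9, x='z': counts = {'z': 38, 'x': 1, 'y': 6}

{'z': 38, 'x': 1, 'y': 6}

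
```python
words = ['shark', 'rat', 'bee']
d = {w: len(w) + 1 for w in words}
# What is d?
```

{'shark': 6, 'rat': 4, 'bee': 4}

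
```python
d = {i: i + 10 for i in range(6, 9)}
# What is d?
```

{6: 16, 7: 17, 8: 18}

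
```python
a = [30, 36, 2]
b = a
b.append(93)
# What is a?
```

After line 1: a = [30, 36, 2]
After line 2 (b = a is an alias, same object): a = [30, 36, 2], b = [30, 36, 2]
After line 3 (b.append mutates the shared list): a = [30, 36, 2, 93], b = [30, 36, 2, 93]

[30, 36, 2, 93]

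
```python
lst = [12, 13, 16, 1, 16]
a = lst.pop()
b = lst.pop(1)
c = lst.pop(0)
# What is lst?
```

After line 1: lst = [12, 13, 16, 1, 16]
After line 2 (pop() -> a = 16): lst = [12, 13, 16, 1]
After line 3 (pop(1) -> b = 13): lst = [12, 16, 1]
After line 4 (pop(0) -> c = 12): lst = [16, 1]

[16, 1]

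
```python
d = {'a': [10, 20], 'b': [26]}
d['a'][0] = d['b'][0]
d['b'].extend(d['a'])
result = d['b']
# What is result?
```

After line 1: d = {'a': [10, 20], 'b': [26]}
After line 2 (a[0] = b[0] = 26): d = {'a': [26, 20], 'b': [26]}
After line 3 (b.extend(a) appends [26, 20]): d = {'a': [26, 20], 'b': [26, 26, 20]}
After line 4: result = d['b'] = [26, 26, 20]

[26, 26, 20]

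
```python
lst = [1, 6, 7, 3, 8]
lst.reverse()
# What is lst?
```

[8, 3, 7, 6, 1]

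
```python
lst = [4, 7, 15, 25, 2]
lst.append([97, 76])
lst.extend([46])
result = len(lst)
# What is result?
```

After line 1: lst = [4, 7, 15, 25, 2]
After line 2 (append adds [97, 76] as single element): lst = [4, 7, 15, 25, 2, [97, 76]]
After line 3 (extend unpacks [46], adds 46): lst = [4, 7, 15, 25, 2, [97, 76], 46]
After line 4: result = len(lst) = 7

7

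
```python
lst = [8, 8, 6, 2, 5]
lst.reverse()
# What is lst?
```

[5, 2, 6, 8, 8]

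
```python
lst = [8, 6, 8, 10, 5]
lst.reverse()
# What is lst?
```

[5, 10, 8, 6, 8]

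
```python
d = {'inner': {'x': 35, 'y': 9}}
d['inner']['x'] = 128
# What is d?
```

After line 1: d = {'inner': {'x': 35, 'y': 9}}
After line 2 (inner x overwritten): d = {'inner': {'x': 128, 'y': 9}}

{'inner': {'x': 128, 'y': 9}}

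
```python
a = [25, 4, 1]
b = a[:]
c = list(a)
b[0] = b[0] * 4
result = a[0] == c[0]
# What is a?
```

After line 1: a = [25, 4, 1]
After line 2 (b = a[:], copy): a = [25, 4, 1], b = [25, 4, 1]
After line 3 (c = list(a) is a copy, new object): c = [25, 4, 1]
After line 4 (b[0] = 25 * 4 = 100; only b mutates (copy)): a = [25, 4, 1], b = [100, 4, 1], c = [25, 4, 1]
After line 5 (a[0] = 25, c[0] = 25; result = True)

[25, 4, 1]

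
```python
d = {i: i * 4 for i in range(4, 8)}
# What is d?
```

{4: 16, 5: 20, 6: 24, 7: 28}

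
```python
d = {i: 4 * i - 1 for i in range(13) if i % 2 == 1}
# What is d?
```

{1: 3, 3: 11, 5: 19, 7: 27, 9: 35, 11: 43}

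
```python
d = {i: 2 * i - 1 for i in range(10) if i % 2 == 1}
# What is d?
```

{1: 1, 3: 5, 5: 9, 7: 13, 9: 17}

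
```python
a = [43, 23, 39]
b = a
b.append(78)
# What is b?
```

After line 1: a = [43, 23, 39]
After line 2 (b = a is an alias, same object): a = [43, 23, 39], b = [43, 23, 39]
After line 3 (b.append mutates the shared list): a = [43, 23, 39, 78], b = [43, 23, 39, 78]

[43, 23, 39, 78]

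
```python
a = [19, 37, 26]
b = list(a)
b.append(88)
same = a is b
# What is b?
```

After line 1: a = [19, 37, 26]
After line 2 (b = list(a) is a shallow copy, new object): a = [19, 37, 26], b = [19, 37, 26]
After line 3 (append only mutates b): a = [19, 37, 26], b = [19, 37, 26, 88]
After line 4 (same = a is b; different objects -> False): same = False

[19, 37, 26, 88]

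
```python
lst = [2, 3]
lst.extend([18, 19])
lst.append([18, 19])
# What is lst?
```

After line 1: lst = [2, 3]
After line 2 (extend unpacks [18, 19]): lst = [2, 3, 18, 19]
After line 3 (append adds [18, 19] as single element): lst = [2, 3, 18, 19, [18, 19]]

[2, 3, 18, 19, [18, 19]]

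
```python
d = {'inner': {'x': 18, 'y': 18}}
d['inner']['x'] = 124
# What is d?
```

After line 1: d = {'inner': {'x': 18, 'y': 18}}
After line 2 (inner x overwritten): d = {'inner': {'x': 124, 'y': 18}}

{'inner': {'x': 124, 'y': 18}}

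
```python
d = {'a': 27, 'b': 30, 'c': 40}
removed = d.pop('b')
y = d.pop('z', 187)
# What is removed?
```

After line 1: d = {'a': 27, 'b': 30, 'c': 40}
After line 2 (pop 'b' returns 30): d = {'a': 27, 'c': 40}, removed = 30
After line 3 (pop 'z' missing, returns default 187): d = {'a': 27, 'c': 40}, y = 187

30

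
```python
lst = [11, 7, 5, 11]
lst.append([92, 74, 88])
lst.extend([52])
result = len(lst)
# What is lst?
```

After line 1: lst = [11, 7, 5, 11]
After line 2 (append adds [92, 74, 88] as single element): lst = [11, 7, 5, 11, [92, 74, 88]]
After line 3 (extend unpacks [52], adds 52): lst = [11, 7, 5, 11, [92, 74, 88], 52]
After line 4: result = len(lst) = 6

[11, 7, 5, 11, [92, 74, 88], 52]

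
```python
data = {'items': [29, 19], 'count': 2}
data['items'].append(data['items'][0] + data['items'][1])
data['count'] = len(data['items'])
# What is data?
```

After line 1: data = {'items': [29, 19], 'count': 2}
After line 2 (append 29 + 19 = 48): data = {'items': [29, 19, 48], 'count': 2}
After line 3 (count = len(items) = 3): data = {'items': [29, 19, 48], 'count': 3}

{'items': [29, 19, 48], 'count': 3}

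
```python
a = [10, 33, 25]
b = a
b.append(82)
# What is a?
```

After line 1: a = [10, 33, 25]
After line 2 (b = a is an alias, same object): a = [10, 33, 25], b = [10, 33, 25]
After line 3 (b.append mutates the shared list): a = [10, 33, 25, 82], b = [10, 33, 25, 82]

[10, 33, 25, 82]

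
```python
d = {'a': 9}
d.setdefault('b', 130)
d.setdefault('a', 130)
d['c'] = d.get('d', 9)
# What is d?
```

After line 1: d = {'a': 9}
After line 2 (setdefault adds 'b'=130): d = {'a': 9, 'b': 130}
After line 3 (setdefault 'a' no-op, already exists): d = {'a': 9, 'b': 130}
After line 4 (get('d', 9) returns default since 'd' not in d): d = {'a': 9, 'b': 130, 'c': 9}

{'a': 9, 'b': 130, 'c': 9}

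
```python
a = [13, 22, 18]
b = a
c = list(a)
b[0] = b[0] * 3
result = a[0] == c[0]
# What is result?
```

After line 1: a = [13, 22, 18]
After line 2 (b = a, alias): a = [13, 22, 18], b = [13, 22, 18]
After line 3 (c = list(a) is a copy, new object): c = [13, 22, 18]
After line 4 (b[0] = 13 * 3 = 39; mutates shared a/b): a = b = [39, 22, 18], c = [13, 22, 18]
After line 5 (a[0] = 39, c[0] = 13; result = False)

False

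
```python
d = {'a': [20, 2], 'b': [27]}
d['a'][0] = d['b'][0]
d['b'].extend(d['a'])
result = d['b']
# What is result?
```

After line 1: d = {'a': [20, 2], 'b': [27]}
After line 2 (a[0] = b[0] = 27): d = {'a': [27, 2], 'b': [27]}
After line 3 (b.extend(a) appends [27, 2]): d = {'a': [27, 2], 'b': [27, 27, 2]}
After line 4: result = d['b'] = [27, 27, 2]

[27, 27, 2]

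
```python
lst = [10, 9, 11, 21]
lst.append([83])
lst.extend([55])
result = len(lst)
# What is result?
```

After line 1: lst = [10, 9, 11, 21]
After line 2 (append adds [83] as single element): lst = [10, 9, 11, 21, [83]]
After line 3 (extend unpacks [55], adds 55): lst = [10, 9, 11, 21, [83], 55]
After line 4: result = len(lst) = 6

6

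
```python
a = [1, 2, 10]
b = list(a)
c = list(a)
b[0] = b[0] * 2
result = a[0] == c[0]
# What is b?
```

After line 1: a = [1, 2, 10]
After line 2 (b = list(a), copy): a = [1, 2, 10], b = [1, 2, 10]
After line 3 (c = list(a) is a copy, new object): c = [1, 2, 10]
After line 4 (b[0] = 1 * 2 = 2; only b mutates (copy)): a = [1, 2, 10], b = [2, 2, 10], c = [1, 2, 10]
After line 5 (a[0] = 1, c[0] = 1; result = True)

[2, 2, 10]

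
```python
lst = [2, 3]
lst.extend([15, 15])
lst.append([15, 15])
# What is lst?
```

After line 1: lst = [2, 3]
After line 2 (extend unpacks [15, 15]): lst = [2, 3, 15, 15]
After line 3 (append adds [15, 15] as single element): lst = [2, 3, 15, 15, [15, 15]]

[2, 3, 15, 15, [15, 15]]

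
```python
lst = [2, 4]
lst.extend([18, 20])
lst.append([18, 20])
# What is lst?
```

After line 1: lst = [2, 4]
After line 2 (extend unpacks [18, 20]): lst = [2, 4, 18, 20]
After line 3 (append adds [18, 20] as single element): lst = [2, 4, 18, 20, [18, 20]]

[2, 4, 18, 20, [18, 20]]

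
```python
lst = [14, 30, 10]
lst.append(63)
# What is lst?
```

[14, 30, 10, 63]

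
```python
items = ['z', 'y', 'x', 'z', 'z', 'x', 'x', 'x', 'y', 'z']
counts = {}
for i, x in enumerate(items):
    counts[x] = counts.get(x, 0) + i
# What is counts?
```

Initial: counts = {}, items = ['z', 'y', 'x', 'z', 'z', 'x', 'x', 'x', 'y', 'z']
i=0, x='z': counts = {'z': 0}
i=1, x='y': counts = {'z': 0, 'y': 1}
i=2, x='x': counts = {'z': 0, 'y': 1, 'x': 2}
i=3, x='z': counts = {'z': 3, 'y': 1, 'x': 2}
i=4, x='z': counts = {'z': 7, 'y': 1, 'x': 2}
i=5, x='x': counts = {'z': 7, 'y': 1, 'x': 7}
i=6, x='x': counts = {'z': 7, 'y': 1, 'x': 13}
i=7, x='x': counts = {'z': 7, 'y': 1, 'x': 20}
i=8, x='y': counts = {'z': 7, 'y': 9, 'x': 20}
i=9, x='z': counts = {'z': 16, 'y': 9, 'x': 20}

{'z': 16, 'y': 9, 'x': 20}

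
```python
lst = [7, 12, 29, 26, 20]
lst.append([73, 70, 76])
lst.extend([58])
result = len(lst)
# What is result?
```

After line 1: lst = [7, 12, 29, 26, 20]
After line 2 (append adds [73, 70, 76] as single element): lst = [7, 12, 29, 26, 20, [73, 70, 76]]
After line 3 (extend unpacks [58], adds 58): lst = [7, 12, 29, 26, 20, [73, 70, 76], 58]
After line 4: result = len(lst) = 7

7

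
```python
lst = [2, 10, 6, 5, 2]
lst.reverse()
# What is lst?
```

[2, 5, 6, 10, 2]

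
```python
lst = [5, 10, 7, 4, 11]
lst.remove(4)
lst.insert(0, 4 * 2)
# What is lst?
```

After line 1: lst = [5, 10, 7, 4, 11]
After line 2 (remove first 4): lst = [5, 10, 7, 11]
After line 3 (insert 8 at index 0): lst = [8, 5, 10, 7, 11]

[8, 5, 10, 7, 11]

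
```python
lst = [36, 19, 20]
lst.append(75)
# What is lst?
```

[36, 19, 20, 75]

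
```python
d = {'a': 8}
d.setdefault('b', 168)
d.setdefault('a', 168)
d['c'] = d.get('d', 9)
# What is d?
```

After line 1: d = {'a': 8}
After line 2 (setdefault adds 'b'=168): d = {'a': 8, 'b': 168}
After line 3 (setdefault 'a' no-op, already exists): d = {'a': 8, 'b': 168}
After line 4 (get('d', 9) returns default since 'd' not in d): d = {'a': 8, 'b': 168, 'c': 9}

{'a': 8, 'b': 168, 'c': 9}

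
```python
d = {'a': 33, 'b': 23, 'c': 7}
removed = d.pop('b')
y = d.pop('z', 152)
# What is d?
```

After line 1: d = {'a': 33, 'b': 23, 'c': 7}
After line 2 (pop 'b' returns 23): d = {'a': 33, 'c': 7}, removed = 23
After line 3 (pop 'z' missing, returns default 152): d = {'a': 33, 'c': 7}, y = 152

{'a': 33, 'c': 7}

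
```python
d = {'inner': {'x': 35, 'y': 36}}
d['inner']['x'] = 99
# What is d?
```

After line 1: d = {'inner': {'x': 35, 'y': 36}}
After line 2 (inner x overwritten): d = {'inner': {'x': 99, 'y': 36}}

{'inner': {'x': 99, 'y': 36}}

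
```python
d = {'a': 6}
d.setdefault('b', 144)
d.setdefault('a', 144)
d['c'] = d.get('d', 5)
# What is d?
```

After line 1: d = {'a': 6}
After line 2 (setdefault adds 'b'=144): d = {'a': 6, 'b': 144}
After line 3 (setdefault 'a' no-op, already exists): d = {'a': 6, 'b': 144}
After line 4 (get('d', 5) returns default since 'd' not in d): d = {'a': 6, 'b': 144, 'c': 5}

{'a': 6, 'b': 144, 'c': 5}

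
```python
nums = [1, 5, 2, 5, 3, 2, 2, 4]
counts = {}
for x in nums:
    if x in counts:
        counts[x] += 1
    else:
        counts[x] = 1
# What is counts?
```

Initial: counts = {}, nums = [1, 5, 2, 5, 3, 2, 2, 4]
See 1: counts = {1: 1}
See 5: counts = {1: 1, 5: 1}
See 2: counts = {1: 1, 5: 1, 2: 1}
See 5: counts = {1: 1, 5: 2, 2: 1}
See 3: counts = {1: 1, 5: 2, 2: 1, 3: 1}
See 2: counts = {1: 1, 5: 2, 2: 2, 3: 1}
See 2: counts = {1: 1, 5: 2, 2: 3, 3: 1}
See 4: counts = {1: 1, 5: 2, 2: 3, 3: 1, 4: 1}

{1: 1, 5: 2, 2: 3, 3: 1, 4: 1}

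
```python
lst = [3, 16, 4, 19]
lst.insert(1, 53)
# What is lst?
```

[3, 53, 16, 4, 19]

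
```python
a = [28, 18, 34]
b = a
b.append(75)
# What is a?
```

After line 1: a = [28, 18, 34]
After line 2 (b = a is an alias, same object): a = [28, 18, 34], b = [28, 18, 34]
After line 3 (b.append mutates the shared list): a = [28, 18, 34, 75], b = [28, 18, 34, 75]

[28, 18, 34, 75]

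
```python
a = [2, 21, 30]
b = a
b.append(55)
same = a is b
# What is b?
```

After line 1: a = [2, 21, 30]
After line 2 (b = a is an alias, same object): a = [2, 21, 30], b = [2, 21, 30]
After line 3 (b.append mutates the shared list): a = [2, 21, 30, 55], b = [2, 21, 30, 55]
After line 4 (same = a is b; same object -> True): same = True

[2, 21, 30, 55]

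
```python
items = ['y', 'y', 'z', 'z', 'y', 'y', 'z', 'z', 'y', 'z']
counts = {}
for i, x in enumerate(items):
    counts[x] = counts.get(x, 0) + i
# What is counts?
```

Initial: counts = {}, items = ['y', 'y', 'z', 'z', 'y', 'y', 'z', 'z', 'y', 'z']
i=0, x='y': counts = {'y': 0}
i=1, x='y': counts = {'y': 1}
i=2, x='z': counts = {'y': 1, 'z': 2}
i=3, x='z': counts = {'y': 1, 'z': 5}
i=4, x='y': counts = {'y': 5, 'z': 5}
i=5, x='y': counts = {'y': 10, 'z': 5}
i=6, x='z': counts = {'y': 10, 'z': 11}
i=7, x='z': counts = {'y': 10, 'z': 18}
i=8, x='y': counts = {'y': 18, 'z': 18}
i=9, x='z': counts = {'y': 18, 'z': 27}

{'y': 18, 'z': 27}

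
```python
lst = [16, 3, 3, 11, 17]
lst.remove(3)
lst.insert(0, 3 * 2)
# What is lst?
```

After line 1: lst = [16, 3, 3, 11, 17]
After line 2 (remove first 3): lst = [16, 3, 11, 17]
After line 3 (insert 6 at index 0): lst = [6, 16, 3, 11, 17]

[6, 16, 3, 11, 17]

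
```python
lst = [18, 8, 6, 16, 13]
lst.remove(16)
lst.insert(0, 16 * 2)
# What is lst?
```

After line 1: lst = [18, 8, 6, 16, 13]
After line 2 (remove first 16): lst = [18, 8, 6, 13]
After line 3 (insert 32 at index 0): lst = [32, 18, 8, 6, 13]

[32, 18, 8, 6, 13]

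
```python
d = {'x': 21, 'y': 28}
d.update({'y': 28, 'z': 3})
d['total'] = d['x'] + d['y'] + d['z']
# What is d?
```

After line 1: d = {'x': 21, 'y': 28}
After line 2 (y overwritten, z added): d = {'x': 21, 'y': 28, 'z': 3}
After line 3 (total = 21 + 28 + 3 = 52): d = {'x': 21, 'y': 28, 'z': 3, 'total': 52}

{'x': 21, 'y': 28, 'z': 3, 'total': 52}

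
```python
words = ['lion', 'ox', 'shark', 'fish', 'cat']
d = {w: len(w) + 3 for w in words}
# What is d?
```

{'lion': 7, 'ox': 5, 'shark': 8, 'fish': 7, 'cat': 6}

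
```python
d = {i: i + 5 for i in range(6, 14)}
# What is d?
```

{6: 11, 7: 12, 8: 13, 9: 14, 10: 15, 11: 16, 12: 17, 13: 18}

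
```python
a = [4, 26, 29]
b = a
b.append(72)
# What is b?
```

After line 1: a = [4, 26, 29]
After line 2 (b = a is an alias, same object): a = [4, 26, 29], b = [4, 26, 29]
After line 3 (b.append mutates the shared list): a = [4, 26, 29, 72], b = [4, 26, 29, 72]

[4, 26, 29, 72]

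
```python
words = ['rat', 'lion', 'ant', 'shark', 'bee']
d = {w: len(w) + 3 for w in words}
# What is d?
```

{'rat': 6, 'lion': 7, 'ant': 6, 'shark': 8, 'bee': 6}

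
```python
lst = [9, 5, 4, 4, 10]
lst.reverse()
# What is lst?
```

[10, 4, 4, 5, 9]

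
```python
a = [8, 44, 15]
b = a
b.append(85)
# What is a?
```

After line 1: a = [8, 44, 15]
After line 2 (b = a is an alias, same object): a = [8, 44, 15], b = [8, 44, 15]
After line 3 (b.append mutates the shared list): a = [8, 44, 15, 85], b = [8, 44, 15, 85]

[8, 44, 15, 85]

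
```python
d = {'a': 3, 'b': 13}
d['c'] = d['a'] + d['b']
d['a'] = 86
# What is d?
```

After line 1: d = {'a': 3, 'b': 13}
After line 2 (d['c'] = 3 + 13): d = {'a': 3, 'b': 13, 'c': 16}
After line 3: d = {'a': 86, 'b': 13, 'c': 16}

{'a': 86, 'b': 13, 'c': 16}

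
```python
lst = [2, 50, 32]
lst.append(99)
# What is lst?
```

[2, 50, 32, 99]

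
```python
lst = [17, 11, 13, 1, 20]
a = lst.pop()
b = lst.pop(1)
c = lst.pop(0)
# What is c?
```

After line 1: lst = [17, 11, 13, 1, 20]
After line 2 (pop() -> a = 20): lst = [17, 11, 13, 1]
After line 3 (pop(1) -> b = 11): lst = [17, 13, 1]
After line 4 (pop(0) -> c = 17): lst = [13, 1]

17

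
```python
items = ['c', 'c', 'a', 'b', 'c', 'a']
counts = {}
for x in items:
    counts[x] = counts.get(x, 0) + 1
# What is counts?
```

Initial: counts = {}, items = ['c', 'c', 'a', 'b', 'c', 'a']
See 'c': counts = {'c': 1}
See 'c': counts = {'c': 2}
See 'a': counts = {'c': 2, 'a': 1}
See 'b': counts = {'c': 2, 'a': 1, 'b': 1}
See 'c': counts = {'c': 3, 'a': 1, 'b': 1}
See 'a': counts = {'c': 3, 'a': 2, 'b': 1}

{'c': 3, 'a': 2, 'b': 1}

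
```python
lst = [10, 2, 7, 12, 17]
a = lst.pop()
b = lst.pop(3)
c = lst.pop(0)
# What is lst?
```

After line 1: lst = [10, 2, 7, 12, 17]
After line 2 (pop() -> a = 17): lst = [10, 2, 7, 12]
After line 3 (pop(3) -> b = 12): lst = [10, 2, 7]
After line 4 (pop(0) -> c = 10): lst = [2, 7]

[2, 7]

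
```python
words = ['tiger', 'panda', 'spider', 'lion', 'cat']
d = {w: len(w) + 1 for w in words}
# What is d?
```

{'tiger': 6, 'panda': 6, 'spider': 7, 'lion': 5, 'cat': 4}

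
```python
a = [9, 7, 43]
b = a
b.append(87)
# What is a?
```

After line 1: a = [9, 7, 43]
After line 2 (b = a is an alias, same object): a = [9, 7, 43], b = [9, 7, 43]
After line 3 (b.append mutates the shared list): a = [9, 7, 43, 87], b = [9, 7, 43, 87]

[9, 7, 43, 87]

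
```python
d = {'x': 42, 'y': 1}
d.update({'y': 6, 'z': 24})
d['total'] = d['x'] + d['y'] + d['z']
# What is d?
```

After line 1: d = {'x': 42, 'y': 1}
After line 2 (y overwritten, z added): d = {'x': 42, 'y': 6, 'z': 24}
After line 3 (total = 42 + 6 + 24 = 72): d = {'x': 42, 'y': 6, 'z': 24, 'total': 72}

{'x': 42, 'y': 6, 'z': 24, 'total': 72}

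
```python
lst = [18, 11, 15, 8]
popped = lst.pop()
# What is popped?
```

8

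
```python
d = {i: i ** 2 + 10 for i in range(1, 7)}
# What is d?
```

{1: 11, 2: 14, 3: 19, 4: 26, 5: 35, 6: 46}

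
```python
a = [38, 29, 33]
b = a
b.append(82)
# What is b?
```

After line 1: a = [38, 29, 33]
After line 2 (b = a is an alias, same object): a = [38, 29, 33], b = [38, 29, 33]
After line 3 (b.append mutates the shared list): a = [38, 29, 33, 82], b = [38, 29, 33, 82]

[38, 29, 33, 82]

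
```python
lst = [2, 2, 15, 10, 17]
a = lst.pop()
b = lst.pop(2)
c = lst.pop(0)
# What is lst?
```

After line 1: lst = [2, 2, 15, 10, 17]
After line 2 (pop() -> a = 17): lst = [2, 2, 15, 10]
After line 3 (pop(2) -> b = 15): lst = [2, 2, 10]
After line 4 (pop(0) -> c = 2): lst = [2, 10]

[2, 10]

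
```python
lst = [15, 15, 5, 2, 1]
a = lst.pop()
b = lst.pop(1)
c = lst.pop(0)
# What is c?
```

After line 1: lst = [15, 15, 5, 2, 1]
After line 2 (pop() -> a = 1): lst = [15, 15, 5, 2]
After line 3 (pop(1) -> b = 15): lst = [15, 5, 2]
After line 4 (pop(0) -> c = 15): lst = [5, 2]

15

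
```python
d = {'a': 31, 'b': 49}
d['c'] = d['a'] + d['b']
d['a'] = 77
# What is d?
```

After line 1: d = {'a': 31, 'b': 49}
After line 2 (d['c'] = 31 + 49): d = {'a': 31, 'b': 49, 'c': 80}
After line 3: d = {'a': 77, 'b': 49, 'c': 80}

{'a': 77, 'b': 49, 'c': 80}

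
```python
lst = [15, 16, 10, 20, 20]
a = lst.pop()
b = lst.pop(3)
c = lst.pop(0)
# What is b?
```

After line 1: lst = [15, 16, 10, 20, 20]
After line 2 (pop() -> a = 20): lst = [15, 16, 10, 20]
After line 3 (pop(3) -> b = 20): lst = [15, 16, 10]
After line 4 (pop(0) -> c = 15): lst = [16, 10]

20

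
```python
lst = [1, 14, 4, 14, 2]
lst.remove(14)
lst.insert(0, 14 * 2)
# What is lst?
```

After line 1: lst = [1, 14, 4, 14, 2]
After line 2 (remove first 14): lst = [1, 4, 14, 2]
After line 3 (insert 28 at index 0): lst = [28, 1, 4, 14, 2]

[28, 1, 4, 14, 2]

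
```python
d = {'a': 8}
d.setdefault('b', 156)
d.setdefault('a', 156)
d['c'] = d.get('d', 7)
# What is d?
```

After line 1: d = {'a': 8}
After line 2 (setdefault adds 'b'=156): d = {'a': 8, 'b': 156}
After line 3 (setdefault 'a' no-op, already exists): d = {'a': 8, 'b': 156}
After line 4 (get('d', 7) returns default since 'd' not in d): d = {'a': 8, 'b': 156, 'c': 7}

{'a': 8, 'b': 156, 'c': 7}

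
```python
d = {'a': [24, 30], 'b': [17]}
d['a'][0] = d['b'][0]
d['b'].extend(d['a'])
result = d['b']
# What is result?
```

After line 1: d = {'a': [24, 30], 'b': [17]}
After line 2 (a[0] = b[0] = 17): d = {'a': [17, 30], 'b': [17]}
After line 3 (b.extend(a) appends [17, 30]): d = {'a': [17, 30], 'b': [17, 17, 30]}
After line 4: result = d['b'] = [17, 17, 30]

[17, 17, 30]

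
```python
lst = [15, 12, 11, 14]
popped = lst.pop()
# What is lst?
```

[15, 12, 11]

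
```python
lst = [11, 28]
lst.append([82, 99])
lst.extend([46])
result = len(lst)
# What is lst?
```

After line 1: lst = [11, 28]
After line 2 (append adds [82, 99] as single element): lst = [11, 28, [82, 99]]
After line 3 (extend unpacks [46], adds 46): lst = [11, 28, [82, 99], 46]
After line 4: result = len(lst) = 4

[11, 28, [82, 99], 46]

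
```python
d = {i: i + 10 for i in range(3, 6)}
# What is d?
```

{3: 13, 4: 14, 5: 15}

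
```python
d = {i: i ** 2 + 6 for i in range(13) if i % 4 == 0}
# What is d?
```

{0: 6, 4: 22, 8: 70, 12: 150}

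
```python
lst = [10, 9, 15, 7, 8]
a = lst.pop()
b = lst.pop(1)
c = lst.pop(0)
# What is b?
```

After line 1: lst = [10, 9, 15, 7, 8]
After line 2 (pop() -> a = 8): lst = [10, 9, 15, 7]
After line 3 (pop(1) -> b = 9): lst = [10, 15, 7]
After line 4 (pop(0) -> c = 10): lst = [15, 7]

9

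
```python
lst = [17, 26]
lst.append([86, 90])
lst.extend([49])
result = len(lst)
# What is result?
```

After line 1: lst = [17, 26]
After line 2 (append adds [86, 90] as single element): lst = [17, 26, [86, 90]]
After line 3 (extend unpacks [49], adds 49): lst = [17, 26, [86, 90], 49]
After line 4: result = len(lst) = 4

4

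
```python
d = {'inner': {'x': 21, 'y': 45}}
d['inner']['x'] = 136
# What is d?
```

After line 1: d = {'inner': {'x': 21, 'y': 45}}
After line 2 (inner x overwritten): d = {'inner': {'x': 136, 'y': 45}}

{'inner': {'x': 136, 'y': 45}}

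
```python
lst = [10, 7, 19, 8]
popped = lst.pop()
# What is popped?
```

8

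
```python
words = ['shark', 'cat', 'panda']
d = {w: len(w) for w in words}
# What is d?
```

{'shark': 5, 'cat': 3, 'panda': 5}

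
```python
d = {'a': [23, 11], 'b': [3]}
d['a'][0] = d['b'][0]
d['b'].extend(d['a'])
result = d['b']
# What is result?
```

After line 1: d = {'a': [23, 11], 'b': [3]}
After line 2 (a[0] = b[0] = 3): d = {'a': [3, 11], 'b': [3]}
After line 3 (b.extend(a) appends [3, 11]): d = {'a': [3, 11], 'b': [3, 3, 11]}
After line 4: result = d['b'] = [3, 3, 11]

[3, 3, 11]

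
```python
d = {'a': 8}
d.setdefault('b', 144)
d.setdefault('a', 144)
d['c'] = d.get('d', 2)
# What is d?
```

After line 1: d = {'a': 8}
After line 2 (setdefault adds 'b'=144): d = {'a': 8, 'b': 144}
After line 3 (setdefault 'a' no-op, already exists): d = {'a': 8, 'b': 144}
After line 4 (get('d', 2) returns default since 'd' not in d): d = {'a': 8, 'b': 144, 'c': 2}

{'a': 8, 'b': 144, 'c': 2}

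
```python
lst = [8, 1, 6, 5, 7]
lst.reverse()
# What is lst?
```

[7, 5, 6, 1, 8]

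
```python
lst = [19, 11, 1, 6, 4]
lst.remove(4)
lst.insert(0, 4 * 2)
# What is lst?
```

After line 1: lst = [19, 11, 1, 6, 4]
After line 2 (remove first 4): lst = [19, 11, 1, 6]
After line 3 (insert 8 at index 0): lst = [8, 19, 11, 1, 6]

[8, 19, 11, 1, 6]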